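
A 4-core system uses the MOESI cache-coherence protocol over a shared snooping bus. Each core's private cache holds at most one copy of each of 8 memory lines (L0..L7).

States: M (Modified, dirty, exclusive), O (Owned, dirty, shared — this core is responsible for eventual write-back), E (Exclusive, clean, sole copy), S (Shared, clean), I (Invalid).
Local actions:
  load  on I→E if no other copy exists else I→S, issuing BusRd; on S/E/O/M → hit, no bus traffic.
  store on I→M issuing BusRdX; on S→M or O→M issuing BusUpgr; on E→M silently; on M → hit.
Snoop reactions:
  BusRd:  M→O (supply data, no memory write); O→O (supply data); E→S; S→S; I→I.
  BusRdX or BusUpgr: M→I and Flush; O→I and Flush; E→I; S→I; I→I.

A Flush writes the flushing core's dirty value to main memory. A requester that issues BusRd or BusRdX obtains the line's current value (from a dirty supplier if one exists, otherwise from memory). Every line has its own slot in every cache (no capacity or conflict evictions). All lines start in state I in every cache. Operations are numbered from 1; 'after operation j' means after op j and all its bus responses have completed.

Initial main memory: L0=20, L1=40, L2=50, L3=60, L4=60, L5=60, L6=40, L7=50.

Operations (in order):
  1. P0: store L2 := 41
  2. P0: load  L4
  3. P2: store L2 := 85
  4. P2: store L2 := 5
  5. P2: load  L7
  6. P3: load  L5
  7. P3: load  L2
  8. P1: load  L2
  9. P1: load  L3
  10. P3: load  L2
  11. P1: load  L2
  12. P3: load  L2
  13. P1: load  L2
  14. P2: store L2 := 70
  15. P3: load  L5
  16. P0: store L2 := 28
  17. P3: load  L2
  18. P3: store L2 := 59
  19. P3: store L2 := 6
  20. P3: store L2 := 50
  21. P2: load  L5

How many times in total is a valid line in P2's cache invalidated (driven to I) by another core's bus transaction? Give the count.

invalidations = 1

step 1: P0: store L2 := 41  ⟶  MIII  (L2)  txn=BusRdX  M[L2]=50
step 2: P0: load  L4  ⟶  EIII  (L4)  txn=BusRd  M[L4]=60
step 3: P2: store L2 := 85  ⟶  IIMI  (L2)  txn=BusRdX+Flush  M[L2]=41
step 4: P2: store L2 := 5  ⟶  IIMI  (L2)  txn=∅  M[L2]=41
step 5: P2: load  L7  ⟶  IIEI  (L7)  txn=BusRd  M[L7]=50
step 6: P3: load  L5  ⟶  IIIE  (L5)  txn=BusRd  M[L5]=60
step 7: P3: load  L2  ⟶  IIOS  (L2)  txn=BusRd  M[L2]=41
step 8: P1: load  L2  ⟶  ISOS  (L2)  txn=BusRd  M[L2]=41
step 9: P1: load  L3  ⟶  IEII  (L3)  txn=BusRd  M[L3]=60
step 10: P3: load  L2  ⟶  ISOS  (L2)  txn=∅  M[L2]=41
step 11: P1: load  L2  ⟶  ISOS  (L2)  txn=∅  M[L2]=41
step 12: P3: load  L2  ⟶  ISOS  (L2)  txn=∅  M[L2]=41
step 13: P1: load  L2  ⟶  ISOS  (L2)  txn=∅  M[L2]=41
step 14: P2: store L2 := 70  ⟶  IIMI  (L2)  txn=BusUpgr  M[L2]=41
step 15: P3: load  L5  ⟶  IIIE  (L5)  txn=∅  M[L5]=60
step 16: P0: store L2 := 28  ⟶  MIII  (L2)  txn=BusRdX+Flush  M[L2]=70
step 17: P3: load  L2  ⟶  OIIS  (L2)  txn=BusRd  M[L2]=70
step 18: P3: store L2 := 59  ⟶  IIIM  (L2)  txn=BusUpgr+Flush  M[L2]=28
step 19: P3: store L2 := 6  ⟶  IIIM  (L2)  txn=∅  M[L2]=28
step 20: P3: store L2 := 50  ⟶  IIIM  (L2)  txn=∅  M[L2]=28
step 21: P2: load  L5  ⟶  IISS  (L5)  txn=BusRd  M[L5]=60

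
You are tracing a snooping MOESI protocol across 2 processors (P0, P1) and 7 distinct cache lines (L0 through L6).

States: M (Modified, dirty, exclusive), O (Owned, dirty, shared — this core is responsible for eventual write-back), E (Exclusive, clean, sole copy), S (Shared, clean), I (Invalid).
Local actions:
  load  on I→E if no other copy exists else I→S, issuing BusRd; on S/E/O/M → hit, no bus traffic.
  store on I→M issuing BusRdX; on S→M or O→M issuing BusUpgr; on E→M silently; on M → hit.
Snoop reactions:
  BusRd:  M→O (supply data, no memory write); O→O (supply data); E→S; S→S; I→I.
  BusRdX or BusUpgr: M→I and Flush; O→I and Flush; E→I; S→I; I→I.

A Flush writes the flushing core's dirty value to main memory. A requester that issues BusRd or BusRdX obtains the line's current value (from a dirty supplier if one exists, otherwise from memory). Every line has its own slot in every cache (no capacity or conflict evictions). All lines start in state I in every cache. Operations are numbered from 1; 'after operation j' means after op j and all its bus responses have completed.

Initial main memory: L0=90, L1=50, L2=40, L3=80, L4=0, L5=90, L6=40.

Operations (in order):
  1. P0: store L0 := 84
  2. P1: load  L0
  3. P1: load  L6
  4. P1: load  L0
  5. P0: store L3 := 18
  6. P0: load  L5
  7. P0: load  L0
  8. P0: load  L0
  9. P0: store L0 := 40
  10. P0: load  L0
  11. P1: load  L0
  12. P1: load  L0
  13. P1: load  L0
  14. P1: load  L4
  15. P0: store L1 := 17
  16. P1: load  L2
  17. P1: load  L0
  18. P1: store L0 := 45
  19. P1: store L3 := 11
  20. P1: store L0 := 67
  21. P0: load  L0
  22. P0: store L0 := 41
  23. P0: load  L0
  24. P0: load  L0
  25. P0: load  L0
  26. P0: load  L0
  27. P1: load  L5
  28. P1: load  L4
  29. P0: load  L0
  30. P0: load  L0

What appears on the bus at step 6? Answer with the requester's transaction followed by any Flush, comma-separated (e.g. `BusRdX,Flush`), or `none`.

[1] P0: store L0 := 84 | P0:M(84), P1:I | bus: BusRdX
[2] P1: load  L0 | P0:O(84), P1:S(84) | bus: BusRd
[3] P1: load  L6 | P0:I, P1:E(40) | bus: BusRd
[4] P1: load  L0 | P0:O(84), P1:S(84) | bus: none
[5] P0: store L3 := 18 | P0:M(18), P1:I | bus: BusRdX
[6] P0: load  L5 | P0:E(90), P1:I | bus: BusRd
[7] P0: load  L0 | P0:O(84), P1:S(84) | bus: none
[8] P0: load  L0 | P0:O(84), P1:S(84) | bus: none
[9] P0: store L0 := 40 | P0:M(40), P1:I | bus: BusUpgr
[10] P0: load  L0 | P0:M(40), P1:I | bus: none
[11] P1: load  L0 | P0:O(40), P1:S(40) | bus: BusRd
[12] P1: load  L0 | P0:O(40), P1:S(40) | bus: none
[13] P1: load  L0 | P0:O(40), P1:S(40) | bus: none
[14] P1: load  L4 | P0:I, P1:E(0) | bus: BusRd
[15] P0: store L1 := 17 | P0:M(17), P1:I | bus: BusRdX
[16] P1: load  L2 | P0:I, P1:E(40) | bus: BusRd
[17] P1: load  L0 | P0:O(40), P1:S(40) | bus: none
[18] P1: store L0 := 45 | P0:I, P1:M(45) | bus: BusUpgr,Flush
[19] P1: store L3 := 11 | P0:I, P1:M(11) | bus: BusRdX,Flush
[20] P1: store L0 := 67 | P0:I, P1:M(67) | bus: none
[21] P0: load  L0 | P0:S(67), P1:O(67) | bus: BusRd
[22] P0: store L0 := 41 | P0:M(41), P1:I | bus: BusUpgr,Flush
[23] P0: load  L0 | P0:M(41), P1:I | bus: none
[24] P0: load  L0 | P0:M(41), P1:I | bus: none
[25] P0: load  L0 | P0:M(41), P1:I | bus: none
[26] P0: load  L0 | P0:M(41), P1:I | bus: none
[27] P1: load  L5 | P0:S(90), P1:S(90) | bus: BusRd
[28] P1: load  L4 | P0:I, P1:E(0) | bus: none
[29] P0: load  L0 | P0:M(41), P1:I | bus: none
[30] P0: load  L0 | P0:M(41), P1:I | bus: none

bus = BusRd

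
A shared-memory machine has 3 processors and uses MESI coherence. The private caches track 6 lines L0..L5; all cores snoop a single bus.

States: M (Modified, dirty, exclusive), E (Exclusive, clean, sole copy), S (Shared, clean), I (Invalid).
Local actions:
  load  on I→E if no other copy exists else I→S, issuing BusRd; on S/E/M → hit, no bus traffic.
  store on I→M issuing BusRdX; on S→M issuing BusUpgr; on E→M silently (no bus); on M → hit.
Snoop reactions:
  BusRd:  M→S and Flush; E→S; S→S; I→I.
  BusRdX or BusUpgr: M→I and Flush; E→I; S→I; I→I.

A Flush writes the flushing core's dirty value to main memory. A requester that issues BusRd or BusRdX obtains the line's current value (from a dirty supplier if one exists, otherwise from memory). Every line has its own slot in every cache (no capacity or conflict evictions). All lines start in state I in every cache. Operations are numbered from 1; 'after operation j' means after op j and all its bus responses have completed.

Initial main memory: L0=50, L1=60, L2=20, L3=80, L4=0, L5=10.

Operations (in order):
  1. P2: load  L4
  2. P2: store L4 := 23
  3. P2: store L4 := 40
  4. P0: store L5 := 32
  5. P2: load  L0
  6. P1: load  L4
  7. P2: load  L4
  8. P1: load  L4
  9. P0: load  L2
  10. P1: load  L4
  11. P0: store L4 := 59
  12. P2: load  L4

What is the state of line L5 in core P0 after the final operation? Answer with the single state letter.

1. P2: load  L4  bus=[BusRd]  L4: P0=I P1=I P2=E  mem[L4]=0
2. P2: store L4 := 23  bus=[-]  L4: P0=I P1=I P2=M  mem[L4]=0
3. P2: store L4 := 40  bus=[-]  L4: P0=I P1=I P2=M  mem[L4]=0
4. P0: store L5 := 32  bus=[BusRdX]  L5: P0=M P1=I P2=I  mem[L5]=10
5. P2: load  L0  bus=[BusRd]  L0: P0=I P1=I P2=E  mem[L0]=50
6. P1: load  L4  bus=[BusRd,Flush]  L4: P0=I P1=S P2=S  mem[L4]=40
7. P2: load  L4  bus=[-]  L4: P0=I P1=S P2=S  mem[L4]=40
8. P1: load  L4  bus=[-]  L4: P0=I P1=S P2=S  mem[L4]=40
9. P0: load  L2  bus=[BusRd]  L2: P0=E P1=I P2=I  mem[L2]=20
10. P1: load  L4  bus=[-]  L4: P0=I P1=S P2=S  mem[L4]=40
11. P0: store L4 := 59  bus=[BusRdX]  L4: P0=M P1=I P2=I  mem[L4]=40
12. P2: load  L4  bus=[BusRd,Flush]  L4: P0=S P1=I P2=S  mem[L4]=59

state = M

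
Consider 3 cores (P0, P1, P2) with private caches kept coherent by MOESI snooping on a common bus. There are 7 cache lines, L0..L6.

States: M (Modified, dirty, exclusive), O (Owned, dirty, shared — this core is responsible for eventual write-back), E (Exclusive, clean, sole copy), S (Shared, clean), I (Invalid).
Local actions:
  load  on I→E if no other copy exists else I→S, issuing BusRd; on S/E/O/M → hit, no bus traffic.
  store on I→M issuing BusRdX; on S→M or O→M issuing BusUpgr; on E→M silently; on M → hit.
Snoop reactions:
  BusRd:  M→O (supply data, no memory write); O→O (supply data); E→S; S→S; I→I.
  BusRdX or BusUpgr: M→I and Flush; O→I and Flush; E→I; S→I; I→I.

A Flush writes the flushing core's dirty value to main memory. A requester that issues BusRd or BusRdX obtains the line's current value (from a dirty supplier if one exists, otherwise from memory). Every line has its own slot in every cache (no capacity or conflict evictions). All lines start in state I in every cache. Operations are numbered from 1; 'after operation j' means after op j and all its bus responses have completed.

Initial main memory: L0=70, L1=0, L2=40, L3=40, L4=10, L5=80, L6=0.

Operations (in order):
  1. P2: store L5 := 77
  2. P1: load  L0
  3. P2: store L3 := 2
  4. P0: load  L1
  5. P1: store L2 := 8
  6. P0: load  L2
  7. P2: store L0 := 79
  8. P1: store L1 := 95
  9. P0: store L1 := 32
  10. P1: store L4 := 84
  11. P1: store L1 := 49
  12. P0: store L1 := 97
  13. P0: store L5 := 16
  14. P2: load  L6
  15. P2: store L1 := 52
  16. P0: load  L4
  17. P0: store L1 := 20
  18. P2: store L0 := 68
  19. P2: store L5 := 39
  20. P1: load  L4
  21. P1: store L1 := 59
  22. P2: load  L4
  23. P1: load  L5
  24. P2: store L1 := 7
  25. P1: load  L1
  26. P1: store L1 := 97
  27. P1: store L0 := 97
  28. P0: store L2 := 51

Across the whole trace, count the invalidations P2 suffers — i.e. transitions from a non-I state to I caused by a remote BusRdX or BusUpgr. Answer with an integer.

1. P2: store L5 := 77  bus=[BusRdX]  L5: P0=I P1=I P2=M  mem[L5]=80
2. P1: load  L0  bus=[BusRd]  L0: P0=I P1=E P2=I  mem[L0]=70
3. P2: store L3 := 2  bus=[BusRdX]  L3: P0=I P1=I P2=M  mem[L3]=40
4. P0: load  L1  bus=[BusRd]  L1: P0=E P1=I P2=I  mem[L1]=0
5. P1: store L2 := 8  bus=[BusRdX]  L2: P0=I P1=M P2=I  mem[L2]=40
6. P0: load  L2  bus=[BusRd]  L2: P0=S P1=O P2=I  mem[L2]=40
7. P2: store L0 := 79  bus=[BusRdX]  L0: P0=I P1=I P2=M  mem[L0]=70
8. P1: store L1 := 95  bus=[BusRdX]  L1: P0=I P1=M P2=I  mem[L1]=0
9. P0: store L1 := 32  bus=[BusRdX,Flush]  L1: P0=M P1=I P2=I  mem[L1]=95
10. P1: store L4 := 84  bus=[BusRdX]  L4: P0=I P1=M P2=I  mem[L4]=10
11. P1: store L1 := 49  bus=[BusRdX,Flush]  L1: P0=I P1=M P2=I  mem[L1]=32
12. P0: store L1 := 97  bus=[BusRdX,Flush]  L1: P0=M P1=I P2=I  mem[L1]=49
13. P0: store L5 := 16  bus=[BusRdX,Flush]  L5: P0=M P1=I P2=I  mem[L5]=77
14. P2: load  L6  bus=[BusRd]  L6: P0=I P1=I P2=E  mem[L6]=0
15. P2: store L1 := 52  bus=[BusRdX,Flush]  L1: P0=I P1=I P2=M  mem[L1]=97
16. P0: load  L4  bus=[BusRd]  L4: P0=S P1=O P2=I  mem[L4]=10
17. P0: store L1 := 20  bus=[BusRdX,Flush]  L1: P0=M P1=I P2=I  mem[L1]=52
18. P2: store L0 := 68  bus=[-]  L0: P0=I P1=I P2=M  mem[L0]=70
19. P2: store L5 := 39  bus=[BusRdX,Flush]  L5: P0=I P1=I P2=M  mem[L5]=16
20. P1: load  L4  bus=[-]  L4: P0=S P1=O P2=I  mem[L4]=10
21. P1: store L1 := 59  bus=[BusRdX,Flush]  L1: P0=I P1=M P2=I  mem[L1]=20
22. P2: load  L4  bus=[BusRd]  L4: P0=S P1=O P2=S  mem[L4]=10
23. P1: load  L5  bus=[BusRd]  L5: P0=I P1=S P2=O  mem[L5]=16
24. P2: store L1 := 7  bus=[BusRdX,Flush]  L1: P0=I P1=I P2=M  mem[L1]=59
25. P1: load  L1  bus=[BusRd]  L1: P0=I P1=S P2=O  mem[L1]=59
26. P1: store L1 := 97  bus=[BusUpgr,Flush]  L1: P0=I P1=M P2=I  mem[L1]=7
27. P1: store L0 := 97  bus=[BusRdX,Flush]  L0: P0=I P1=M P2=I  mem[L0]=68
28. P0: store L2 := 51  bus=[BusUpgr,Flush]  L2: P0=M P1=I P2=I  mem[L2]=8

invalidations = 4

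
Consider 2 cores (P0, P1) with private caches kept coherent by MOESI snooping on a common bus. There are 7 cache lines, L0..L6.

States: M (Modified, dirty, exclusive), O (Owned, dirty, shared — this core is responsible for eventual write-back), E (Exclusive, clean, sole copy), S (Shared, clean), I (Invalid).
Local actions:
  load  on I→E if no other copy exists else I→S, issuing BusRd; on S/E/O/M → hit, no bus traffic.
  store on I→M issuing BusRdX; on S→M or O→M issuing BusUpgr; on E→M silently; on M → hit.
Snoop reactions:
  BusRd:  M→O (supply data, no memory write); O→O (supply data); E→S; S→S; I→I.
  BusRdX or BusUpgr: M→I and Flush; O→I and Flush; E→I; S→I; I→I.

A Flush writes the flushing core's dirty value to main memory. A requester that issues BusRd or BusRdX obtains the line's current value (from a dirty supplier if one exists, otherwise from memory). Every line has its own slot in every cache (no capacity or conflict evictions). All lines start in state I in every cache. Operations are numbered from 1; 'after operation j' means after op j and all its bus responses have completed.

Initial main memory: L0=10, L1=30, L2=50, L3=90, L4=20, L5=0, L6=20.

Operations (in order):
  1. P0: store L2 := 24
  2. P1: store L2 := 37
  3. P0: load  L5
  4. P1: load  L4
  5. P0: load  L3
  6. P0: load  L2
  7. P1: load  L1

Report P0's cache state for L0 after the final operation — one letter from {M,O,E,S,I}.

state = I

step 1: P0: store L2 := 24  ⟶  MI  (L2)  txn=BusRdX  M[L2]=50
step 2: P1: store L2 := 37  ⟶  IM  (L2)  txn=BusRdX+Flush  M[L2]=24
step 3: P0: load  L5  ⟶  EI  (L5)  txn=BusRd  M[L5]=0
step 4: P1: load  L4  ⟶  IE  (L4)  txn=BusRd  M[L4]=20
step 5: P0: load  L3  ⟶  EI  (L3)  txn=BusRd  M[L3]=90
step 6: P0: load  L2  ⟶  SO  (L2)  txn=BusRd  M[L2]=24
step 7: P1: load  L1  ⟶  IE  (L1)  txn=BusRd  M[L1]=30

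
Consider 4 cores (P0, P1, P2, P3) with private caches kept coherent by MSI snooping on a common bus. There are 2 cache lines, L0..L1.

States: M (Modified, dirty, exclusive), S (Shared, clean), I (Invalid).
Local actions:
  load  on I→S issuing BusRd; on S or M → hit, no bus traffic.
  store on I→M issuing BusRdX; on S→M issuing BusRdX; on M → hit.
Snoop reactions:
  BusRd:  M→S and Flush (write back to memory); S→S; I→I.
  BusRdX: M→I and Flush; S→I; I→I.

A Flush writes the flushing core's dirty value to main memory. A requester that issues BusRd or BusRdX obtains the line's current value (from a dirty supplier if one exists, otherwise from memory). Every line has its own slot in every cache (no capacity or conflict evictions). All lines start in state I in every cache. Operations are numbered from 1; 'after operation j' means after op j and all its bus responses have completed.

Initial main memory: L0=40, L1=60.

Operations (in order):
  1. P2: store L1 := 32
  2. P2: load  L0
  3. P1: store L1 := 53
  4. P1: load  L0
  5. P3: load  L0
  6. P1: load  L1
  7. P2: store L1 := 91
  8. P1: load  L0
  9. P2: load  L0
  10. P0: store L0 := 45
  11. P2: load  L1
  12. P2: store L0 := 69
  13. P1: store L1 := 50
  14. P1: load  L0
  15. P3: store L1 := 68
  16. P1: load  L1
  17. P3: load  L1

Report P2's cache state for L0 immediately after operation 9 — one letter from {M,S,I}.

state = S

  op1 P2: store L1 := 32 → I/I/M/I on L1; bus BusRdX; mem=60
  op2 P2: load  L0 → I/I/S/I on L0; bus BusRd; mem=40
  op3 P1: store L1 := 53 → I/M/I/I on L1; bus BusRdX Flush; mem=32
  op4 P1: load  L0 → I/S/S/I on L0; bus BusRd; mem=40
  op5 P3: load  L0 → I/S/S/S on L0; bus BusRd; mem=40
  op6 P1: load  L1 → I/M/I/I on L1; bus (none); mem=32
  op7 P2: store L1 := 91 → I/I/M/I on L1; bus BusRdX Flush; mem=53
  op8 P1: load  L0 → I/S/S/S on L0; bus (none); mem=40
  op9 P2: load  L0 → I/S/S/S on L0; bus (none); mem=40
  op10 P0: store L0 := 45 → M/I/I/I on L0; bus BusRdX; mem=40
  op11 P2: load  L1 → I/I/M/I on L1; bus (none); mem=53
  op12 P2: store L0 := 69 → I/I/M/I on L0; bus BusRdX Flush; mem=45
  op13 P1: store L1 := 50 → I/M/I/I on L1; bus BusRdX Flush; mem=91
  op14 P1: load  L0 → I/S/S/I on L0; bus BusRd Flush; mem=69
  op15 P3: store L1 := 68 → I/I/I/M on L1; bus BusRdX Flush; mem=50
  op16 P1: load  L1 → I/S/I/S on L1; bus BusRd Flush; mem=68
  op17 P3: load  L1 → I/S/I/S on L1; bus (none); mem=68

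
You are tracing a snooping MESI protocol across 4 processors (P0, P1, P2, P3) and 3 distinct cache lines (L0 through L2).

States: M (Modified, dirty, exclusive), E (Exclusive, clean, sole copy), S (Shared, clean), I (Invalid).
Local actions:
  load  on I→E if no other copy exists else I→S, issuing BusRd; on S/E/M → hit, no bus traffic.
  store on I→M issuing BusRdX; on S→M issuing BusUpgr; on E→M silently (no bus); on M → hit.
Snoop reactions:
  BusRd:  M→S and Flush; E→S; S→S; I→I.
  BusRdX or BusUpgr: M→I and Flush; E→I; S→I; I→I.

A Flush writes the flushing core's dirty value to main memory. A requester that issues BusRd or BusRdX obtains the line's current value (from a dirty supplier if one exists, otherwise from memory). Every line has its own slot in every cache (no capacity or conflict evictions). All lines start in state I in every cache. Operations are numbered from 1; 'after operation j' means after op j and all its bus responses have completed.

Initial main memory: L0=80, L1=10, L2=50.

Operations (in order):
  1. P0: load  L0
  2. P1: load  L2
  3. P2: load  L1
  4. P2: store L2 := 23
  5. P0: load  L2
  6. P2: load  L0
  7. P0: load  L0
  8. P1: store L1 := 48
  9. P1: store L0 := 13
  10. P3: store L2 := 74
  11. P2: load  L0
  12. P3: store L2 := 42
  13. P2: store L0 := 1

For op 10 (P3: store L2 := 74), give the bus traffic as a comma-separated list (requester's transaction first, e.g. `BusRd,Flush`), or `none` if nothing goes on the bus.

1. P0: load  L0  bus=[BusRd]  L0: P0=E P1=I P2=I P3=I  mem[L0]=80
2. P1: load  L2  bus=[BusRd]  L2: P0=I P1=E P2=I P3=I  mem[L2]=50
3. P2: load  L1  bus=[BusRd]  L1: P0=I P1=I P2=E P3=I  mem[L1]=10
4. P2: store L2 := 23  bus=[BusRdX]  L2: P0=I P1=I P2=M P3=I  mem[L2]=50
5. P0: load  L2  bus=[BusRd,Flush]  L2: P0=S P1=I P2=S P3=I  mem[L2]=23
6. P2: load  L0  bus=[BusRd]  L0: P0=S P1=I P2=S P3=I  mem[L0]=80
7. P0: load  L0  bus=[-]  L0: P0=S P1=I P2=S P3=I  mem[L0]=80
8. P1: store L1 := 48  bus=[BusRdX]  L1: P0=I P1=M P2=I P3=I  mem[L1]=10
9. P1: store L0 := 13  bus=[BusRdX]  L0: P0=I P1=M P2=I P3=I  mem[L0]=80
10. P3: store L2 := 74  bus=[BusRdX]  L2: P0=I P1=I P2=I P3=M  mem[L2]=23
11. P2: load  L0  bus=[BusRd,Flush]  L0: P0=I P1=S P2=S P3=I  mem[L0]=13
12. P3: store L2 := 42  bus=[-]  L2: P0=I P1=I P2=I P3=M  mem[L2]=23
13. P2: store L0 := 1  bus=[BusUpgr]  L0: P0=I P1=I P2=M P3=I  mem[L0]=13

bus = BusRdX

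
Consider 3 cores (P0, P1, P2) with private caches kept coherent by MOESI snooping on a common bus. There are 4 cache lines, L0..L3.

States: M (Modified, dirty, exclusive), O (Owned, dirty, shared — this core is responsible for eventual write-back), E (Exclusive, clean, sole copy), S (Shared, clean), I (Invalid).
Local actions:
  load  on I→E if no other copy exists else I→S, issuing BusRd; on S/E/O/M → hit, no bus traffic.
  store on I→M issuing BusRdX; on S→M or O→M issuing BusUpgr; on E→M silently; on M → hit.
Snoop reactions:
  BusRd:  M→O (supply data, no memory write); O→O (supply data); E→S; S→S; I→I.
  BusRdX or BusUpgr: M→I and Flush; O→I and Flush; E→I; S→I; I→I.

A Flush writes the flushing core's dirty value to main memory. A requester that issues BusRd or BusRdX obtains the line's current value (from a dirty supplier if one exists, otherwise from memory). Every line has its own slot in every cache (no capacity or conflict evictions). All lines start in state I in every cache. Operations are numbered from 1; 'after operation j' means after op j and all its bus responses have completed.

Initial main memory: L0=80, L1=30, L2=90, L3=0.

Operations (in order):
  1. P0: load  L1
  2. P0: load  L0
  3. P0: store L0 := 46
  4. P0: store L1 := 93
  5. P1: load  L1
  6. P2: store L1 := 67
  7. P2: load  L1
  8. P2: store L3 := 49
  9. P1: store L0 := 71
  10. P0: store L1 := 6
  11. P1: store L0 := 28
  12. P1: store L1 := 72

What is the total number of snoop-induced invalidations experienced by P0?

invalidations = 3

1. P0: load  L1  bus=[BusRd]  L1: P0=E P1=I P2=I  mem[L1]=30
2. P0: load  L0  bus=[BusRd]  L0: P0=E P1=I P2=I  mem[L0]=80
3. P0: store L0 := 46  bus=[-]  L0: P0=M P1=I P2=I  mem[L0]=80
4. P0: store L1 := 93  bus=[-]  L1: P0=M P1=I P2=I  mem[L1]=30
5. P1: load  L1  bus=[BusRd]  L1: P0=O P1=S P2=I  mem[L1]=30
6. P2: store L1 := 67  bus=[BusRdX,Flush]  L1: P0=I P1=I P2=M  mem[L1]=93
7. P2: load  L1  bus=[-]  L1: P0=I P1=I P2=M  mem[L1]=93
8. P2: store L3 := 49  bus=[BusRdX]  L3: P0=I P1=I P2=M  mem[L3]=0
9. P1: store L0 := 71  bus=[BusRdX,Flush]  L0: P0=I P1=M P2=I  mem[L0]=46
10. P0: store L1 := 6  bus=[BusRdX,Flush]  L1: P0=M P1=I P2=I  mem[L1]=67
11. P1: store L0 := 28  bus=[-]  L0: P0=I P1=M P2=I  mem[L0]=46
12. P1: store L1 := 72  bus=[BusRdX,Flush]  L1: P0=I P1=M P2=I  mem[L1]=6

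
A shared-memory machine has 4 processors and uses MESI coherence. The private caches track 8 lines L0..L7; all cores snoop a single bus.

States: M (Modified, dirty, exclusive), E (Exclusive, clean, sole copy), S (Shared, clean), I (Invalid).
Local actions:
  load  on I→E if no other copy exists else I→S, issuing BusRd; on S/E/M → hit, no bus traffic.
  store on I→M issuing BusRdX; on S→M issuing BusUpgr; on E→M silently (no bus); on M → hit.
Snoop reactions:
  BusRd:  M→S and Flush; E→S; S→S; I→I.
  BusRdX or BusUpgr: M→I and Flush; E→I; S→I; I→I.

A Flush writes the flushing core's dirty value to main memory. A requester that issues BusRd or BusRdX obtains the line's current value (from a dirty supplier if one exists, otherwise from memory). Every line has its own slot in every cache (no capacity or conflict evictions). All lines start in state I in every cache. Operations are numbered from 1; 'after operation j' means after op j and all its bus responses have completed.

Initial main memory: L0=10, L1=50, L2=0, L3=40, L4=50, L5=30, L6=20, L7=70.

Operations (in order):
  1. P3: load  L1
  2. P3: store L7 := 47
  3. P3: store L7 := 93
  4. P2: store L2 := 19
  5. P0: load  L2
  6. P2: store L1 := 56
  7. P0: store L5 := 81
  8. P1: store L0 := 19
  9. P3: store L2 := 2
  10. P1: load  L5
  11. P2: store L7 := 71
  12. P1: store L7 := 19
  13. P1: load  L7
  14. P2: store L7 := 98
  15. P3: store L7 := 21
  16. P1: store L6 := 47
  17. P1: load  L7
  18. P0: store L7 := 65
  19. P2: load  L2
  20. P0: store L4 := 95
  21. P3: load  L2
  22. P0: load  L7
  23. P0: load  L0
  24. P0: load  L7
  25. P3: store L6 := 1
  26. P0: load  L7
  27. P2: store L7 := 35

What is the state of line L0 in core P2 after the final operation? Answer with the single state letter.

state = I

  op1 P3: load  L1 → I/I/I/E on L1; bus BusRd; mem=50
  op2 P3: store L7 := 47 → I/I/I/M on L7; bus BusRdX; mem=70
  op3 P3: store L7 := 93 → I/I/I/M on L7; bus (none); mem=70
  op4 P2: store L2 := 19 → I/I/M/I on L2; bus BusRdX; mem=0
  op5 P0: load  L2 → S/I/S/I on L2; bus BusRd Flush; mem=19
  op6 P2: store L1 := 56 → I/I/M/I on L1; bus BusRdX; mem=50
  op7 P0: store L5 := 81 → M/I/I/I on L5; bus BusRdX; mem=30
  op8 P1: store L0 := 19 → I/M/I/I on L0; bus BusRdX; mem=10
  op9 P3: store L2 := 2 → I/I/I/M on L2; bus BusRdX; mem=19
  op10 P1: load  L5 → S/S/I/I on L5; bus BusRd Flush; mem=81
  op11 P2: store L7 := 71 → I/I/M/I on L7; bus BusRdX Flush; mem=93
  op12 P1: store L7 := 19 → I/M/I/I on L7; bus BusRdX Flush; mem=71
  op13 P1: load  L7 → I/M/I/I on L7; bus (none); mem=71
  op14 P2: store L7 := 98 → I/I/M/I on L7; bus BusRdX Flush; mem=19
  op15 P3: store L7 := 21 → I/I/I/M on L7; bus BusRdX Flush; mem=98
  op16 P1: store L6 := 47 → I/M/I/I on L6; bus BusRdX; mem=20
  op17 P1: load  L7 → I/S/I/S on L7; bus BusRd Flush; mem=21
  op18 P0: store L7 := 65 → M/I/I/I on L7; bus BusRdX; mem=21
  op19 P2: load  L2 → I/I/S/S on L2; bus BusRd Flush; mem=2
  op20 P0: store L4 := 95 → M/I/I/I on L4; bus BusRdX; mem=50
  op21 P3: load  L2 → I/I/S/S on L2; bus (none); mem=2
  op22 P0: load  L7 → M/I/I/I on L7; bus (none); mem=21
  op23 P0: load  L0 → S/S/I/I on L0; bus BusRd Flush; mem=19
  op24 P0: load  L7 → M/I/I/I on L7; bus (none); mem=21
  op25 P3: store L6 := 1 → I/I/I/M on L6; bus BusRdX Flush; mem=47
  op26 P0: load  L7 → M/I/I/I on L7; bus (none); mem=21
  op27 P2: store L7 := 35 → I/I/M/I on L7; bus BusRdX Flush; mem=65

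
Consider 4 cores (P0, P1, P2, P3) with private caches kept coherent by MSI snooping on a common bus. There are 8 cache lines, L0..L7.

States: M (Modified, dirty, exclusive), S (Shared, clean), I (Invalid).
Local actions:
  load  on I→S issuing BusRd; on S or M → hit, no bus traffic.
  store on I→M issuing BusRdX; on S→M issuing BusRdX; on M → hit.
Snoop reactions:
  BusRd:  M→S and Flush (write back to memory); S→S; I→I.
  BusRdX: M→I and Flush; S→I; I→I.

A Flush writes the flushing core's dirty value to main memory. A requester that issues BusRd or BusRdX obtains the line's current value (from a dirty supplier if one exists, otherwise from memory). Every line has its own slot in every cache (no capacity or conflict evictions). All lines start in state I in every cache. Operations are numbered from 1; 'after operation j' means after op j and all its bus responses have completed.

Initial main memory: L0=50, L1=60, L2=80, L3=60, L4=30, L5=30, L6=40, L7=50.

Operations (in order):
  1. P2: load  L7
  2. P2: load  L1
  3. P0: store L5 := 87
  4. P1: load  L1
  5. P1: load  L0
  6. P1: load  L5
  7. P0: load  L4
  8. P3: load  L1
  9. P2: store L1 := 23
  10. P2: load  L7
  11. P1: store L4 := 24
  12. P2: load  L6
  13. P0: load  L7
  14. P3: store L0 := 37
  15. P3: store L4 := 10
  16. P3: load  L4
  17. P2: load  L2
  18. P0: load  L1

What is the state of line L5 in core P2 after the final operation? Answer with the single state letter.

[1] P2: load  L7 | P0:I, P1:I, P2:S(50), P3:I | bus: BusRd
[2] P2: load  L1 | P0:I, P1:I, P2:S(60), P3:I | bus: BusRd
[3] P0: store L5 := 87 | P0:M(87), P1:I, P2:I, P3:I | bus: BusRdX
[4] P1: load  L1 | P0:I, P1:S(60), P2:S(60), P3:I | bus: BusRd
[5] P1: load  L0 | P0:I, P1:S(50), P2:I, P3:I | bus: BusRd
[6] P1: load  L5 | P0:S(87), P1:S(87), P2:I, P3:I | bus: BusRd,Flush
[7] P0: load  L4 | P0:S(30), P1:I, P2:I, P3:I | bus: BusRd
[8] P3: load  L1 | P0:I, P1:S(60), P2:S(60), P3:S(60) | bus: BusRd
[9] P2: store L1 := 23 | P0:I, P1:I, P2:M(23), P3:I | bus: BusRdX
[10] P2: load  L7 | P0:I, P1:I, P2:S(50), P3:I | bus: none
[11] P1: store L4 := 24 | P0:I, P1:M(24), P2:I, P3:I | bus: BusRdX
[12] P2: load  L6 | P0:I, P1:I, P2:S(40), P3:I | bus: BusRd
[13] P0: load  L7 | P0:S(50), P1:I, P2:S(50), P3:I | bus: BusRd
[14] P3: store L0 := 37 | P0:I, P1:I, P2:I, P3:M(37) | bus: BusRdX
[15] P3: store L4 := 10 | P0:I, P1:I, P2:I, P3:M(10) | bus: BusRdX,Flush
[16] P3: load  L4 | P0:I, P1:I, P2:I, P3:M(10) | bus: none
[17] P2: load  L2 | P0:I, P1:I, P2:S(80), P3:I | bus: BusRd
[18] P0: load  L1 | P0:S(23), P1:I, P2:S(23), P3:I | bus: BusRd,Flush

state = I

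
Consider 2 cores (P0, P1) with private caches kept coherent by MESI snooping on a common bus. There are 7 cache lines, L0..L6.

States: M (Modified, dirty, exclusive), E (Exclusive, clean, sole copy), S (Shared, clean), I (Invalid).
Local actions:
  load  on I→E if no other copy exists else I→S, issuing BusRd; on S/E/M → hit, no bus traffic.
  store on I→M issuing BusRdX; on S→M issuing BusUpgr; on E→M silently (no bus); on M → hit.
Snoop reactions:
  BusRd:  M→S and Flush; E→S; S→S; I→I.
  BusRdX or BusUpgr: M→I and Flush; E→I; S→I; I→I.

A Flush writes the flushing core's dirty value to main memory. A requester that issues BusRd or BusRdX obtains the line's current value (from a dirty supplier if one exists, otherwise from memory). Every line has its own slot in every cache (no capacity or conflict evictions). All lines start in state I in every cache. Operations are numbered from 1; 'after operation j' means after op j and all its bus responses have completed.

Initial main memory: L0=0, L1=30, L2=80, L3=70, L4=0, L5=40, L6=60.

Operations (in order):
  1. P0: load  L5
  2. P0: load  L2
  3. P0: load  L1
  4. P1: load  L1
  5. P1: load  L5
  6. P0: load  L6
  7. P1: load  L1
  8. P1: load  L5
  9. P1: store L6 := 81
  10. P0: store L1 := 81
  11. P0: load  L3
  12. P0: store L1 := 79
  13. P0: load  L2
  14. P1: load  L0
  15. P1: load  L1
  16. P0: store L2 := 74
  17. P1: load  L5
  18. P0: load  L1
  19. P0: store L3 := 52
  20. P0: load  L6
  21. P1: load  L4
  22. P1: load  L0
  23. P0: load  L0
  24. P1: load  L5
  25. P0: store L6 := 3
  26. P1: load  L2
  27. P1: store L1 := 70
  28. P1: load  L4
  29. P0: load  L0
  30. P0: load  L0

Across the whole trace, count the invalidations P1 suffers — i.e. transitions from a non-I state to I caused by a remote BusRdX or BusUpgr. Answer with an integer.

step 1: P0: load  L5  ⟶  EI  (L5)  txn=BusRd  M[L5]=40
step 2: P0: load  L2  ⟶  EI  (L2)  txn=BusRd  M[L2]=80
step 3: P0: load  L1  ⟶  EI  (L1)  txn=BusRd  M[L1]=30
step 4: P1: load  L1  ⟶  SS  (L1)  txn=BusRd  M[L1]=30
step 5: P1: load  L5  ⟶  SS  (L5)  txn=BusRd  M[L5]=40
step 6: P0: load  L6  ⟶  EI  (L6)  txn=BusRd  M[L6]=60
step 7: P1: load  L1  ⟶  SS  (L1)  txn=∅  M[L1]=30
step 8: P1: load  L5  ⟶  SS  (L5)  txn=∅  M[L5]=40
step 9: P1: store L6 := 81  ⟶  IM  (L6)  txn=BusRdX  M[L6]=60
step 10: P0: store L1 := 81  ⟶  MI  (L1)  txn=BusUpgr  M[L1]=30
step 11: P0: load  L3  ⟶  EI  (L3)  txn=BusRd  M[L3]=70
step 12: P0: store L1 := 79  ⟶  MI  (L1)  txn=∅  M[L1]=30
step 13: P0: load  L2  ⟶  EI  (L2)  txn=∅  M[L2]=80
step 14: P1: load  L0  ⟶  IE  (L0)  txn=BusRd  M[L0]=0
step 15: P1: load  L1  ⟶  SS  (L1)  txn=BusRd+Flush  M[L1]=79
step 16: P0: store L2 := 74  ⟶  MI  (L2)  txn=∅  M[L2]=80
step 17: P1: load  L5  ⟶  SS  (L5)  txn=∅  M[L5]=40
step 18: P0: load  L1  ⟶  SS  (L1)  txn=∅  M[L1]=79
step 19: P0: store L3 := 52  ⟶  MI  (L3)  txn=∅  M[L3]=70
step 20: P0: load  L6  ⟶  SS  (L6)  txn=BusRd+Flush  M[L6]=81
step 21: P1: load  L4  ⟶  IE  (L4)  txn=BusRd  M[L4]=0
step 22: P1: load  L0  ⟶  IE  (L0)  txn=∅  M[L0]=0
step 23: P0: load  L0  ⟶  SS  (L0)  txn=BusRd  M[L0]=0
step 24: P1: load  L5  ⟶  SS  (L5)  txn=∅  M[L5]=40
step 25: P0: store L6 := 3  ⟶  MI  (L6)  txn=BusUpgr  M[L6]=81
step 26: P1: load  L2  ⟶  SS  (L2)  txn=BusRd+Flush  M[L2]=74
step 27: P1: store L1 := 70  ⟶  IM  (L1)  txn=BusUpgr  M[L1]=79
step 28: P1: load  L4  ⟶  IE  (L4)  txn=∅  M[L4]=0
step 29: P0: load  L0  ⟶  SS  (L0)  txn=∅  M[L0]=0
step 30: P0: load  L0  ⟶  SS  (L0)  txn=∅  M[L0]=0

invalidations = 2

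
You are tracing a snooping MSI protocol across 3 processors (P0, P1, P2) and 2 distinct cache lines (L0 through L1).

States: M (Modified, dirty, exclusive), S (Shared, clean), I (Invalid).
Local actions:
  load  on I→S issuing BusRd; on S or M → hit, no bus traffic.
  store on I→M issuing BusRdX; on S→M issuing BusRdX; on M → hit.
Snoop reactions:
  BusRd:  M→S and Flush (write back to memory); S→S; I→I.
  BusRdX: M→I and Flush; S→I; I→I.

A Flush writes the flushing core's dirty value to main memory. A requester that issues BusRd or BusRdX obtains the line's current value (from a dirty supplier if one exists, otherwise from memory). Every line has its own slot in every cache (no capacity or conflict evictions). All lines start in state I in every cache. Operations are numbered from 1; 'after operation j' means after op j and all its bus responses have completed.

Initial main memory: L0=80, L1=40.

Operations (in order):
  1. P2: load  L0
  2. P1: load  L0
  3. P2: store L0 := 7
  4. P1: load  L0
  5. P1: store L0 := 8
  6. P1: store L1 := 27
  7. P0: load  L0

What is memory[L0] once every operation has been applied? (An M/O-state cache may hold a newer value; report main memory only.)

memory[L0] = 8

[1] P2: load  L0 | P0:I, P1:I, P2:S(80) | bus: BusRd
[2] P1: load  L0 | P0:I, P1:S(80), P2:S(80) | bus: BusRd
[3] P2: store L0 := 7 | P0:I, P1:I, P2:M(7) | bus: BusRdX
[4] P1: load  L0 | P0:I, P1:S(7), P2:S(7) | bus: BusRd,Flush
[5] P1: store L0 := 8 | P0:I, P1:M(8), P2:I | bus: BusRdX
[6] P1: store L1 := 27 | P0:I, P1:M(27), P2:I | bus: BusRdX
[7] P0: load  L0 | P0:S(8), P1:S(8), P2:I | bus: BusRd,Flush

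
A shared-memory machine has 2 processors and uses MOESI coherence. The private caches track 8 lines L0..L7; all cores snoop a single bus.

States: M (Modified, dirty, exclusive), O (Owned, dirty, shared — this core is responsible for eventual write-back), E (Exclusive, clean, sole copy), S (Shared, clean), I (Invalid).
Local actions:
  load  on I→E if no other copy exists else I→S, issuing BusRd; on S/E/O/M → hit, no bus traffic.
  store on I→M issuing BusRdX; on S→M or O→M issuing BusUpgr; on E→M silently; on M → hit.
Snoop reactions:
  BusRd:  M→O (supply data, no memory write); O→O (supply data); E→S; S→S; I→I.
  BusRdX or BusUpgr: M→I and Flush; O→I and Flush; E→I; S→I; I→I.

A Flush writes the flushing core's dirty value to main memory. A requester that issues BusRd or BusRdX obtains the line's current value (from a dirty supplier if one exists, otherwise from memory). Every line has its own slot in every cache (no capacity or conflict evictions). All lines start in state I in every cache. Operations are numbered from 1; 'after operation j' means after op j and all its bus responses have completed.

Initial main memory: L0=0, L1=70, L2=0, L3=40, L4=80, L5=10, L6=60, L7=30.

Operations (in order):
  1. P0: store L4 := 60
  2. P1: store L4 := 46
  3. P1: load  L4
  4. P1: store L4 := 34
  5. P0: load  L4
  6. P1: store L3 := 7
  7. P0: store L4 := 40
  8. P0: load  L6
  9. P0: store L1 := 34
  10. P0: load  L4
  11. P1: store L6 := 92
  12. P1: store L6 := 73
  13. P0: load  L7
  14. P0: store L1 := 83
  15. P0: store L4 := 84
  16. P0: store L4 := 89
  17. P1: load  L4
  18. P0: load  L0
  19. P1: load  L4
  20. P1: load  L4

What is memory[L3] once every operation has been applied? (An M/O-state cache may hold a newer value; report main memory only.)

memory[L3] = 40

1. P0: store L4 := 60  bus=[BusRdX]  L4: P0=M P1=I  mem[L4]=80
2. P1: store L4 := 46  bus=[BusRdX,Flush]  L4: P0=I P1=M  mem[L4]=60
3. P1: load  L4  bus=[-]  L4: P0=I P1=M  mem[L4]=60
4. P1: store L4 := 34  bus=[-]  L4: P0=I P1=M  mem[L4]=60
5. P0: load  L4  bus=[BusRd]  L4: P0=S P1=O  mem[L4]=60
6. P1: store L3 := 7  bus=[BusRdX]  L3: P0=I P1=M  mem[L3]=40
7. P0: store L4 := 40  bus=[BusUpgr,Flush]  L4: P0=M P1=I  mem[L4]=34
8. P0: load  L6  bus=[BusRd]  L6: P0=E P1=I  mem[L6]=60
9. P0: store L1 := 34  bus=[BusRdX]  L1: P0=M P1=I  mem[L1]=70
10. P0: load  L4  bus=[-]  L4: P0=M P1=I  mem[L4]=34
11. P1: store L6 := 92  bus=[BusRdX]  L6: P0=I P1=M  mem[L6]=60
12. P1: store L6 := 73  bus=[-]  L6: P0=I P1=M  mem[L6]=60
13. P0: load  L7  bus=[BusRd]  L7: P0=E P1=I  mem[L7]=30
14. P0: store L1 := 83  bus=[-]  L1: P0=M P1=I  mem[L1]=70
15. P0: store L4 := 84  bus=[-]  L4: P0=M P1=I  mem[L4]=34
16. P0: store L4 := 89  bus=[-]  L4: P0=M P1=I  mem[L4]=34
17. P1: load  L4  bus=[BusRd]  L4: P0=O P1=S  mem[L4]=34
18. P0: load  L0  bus=[BusRd]  L0: P0=E P1=I  mem[L0]=0
19. P1: load  L4  bus=[-]  L4: P0=O P1=S  mem[L4]=34
20. P1: load  L4  bus=[-]  L4: P0=O P1=S  mem[L4]=34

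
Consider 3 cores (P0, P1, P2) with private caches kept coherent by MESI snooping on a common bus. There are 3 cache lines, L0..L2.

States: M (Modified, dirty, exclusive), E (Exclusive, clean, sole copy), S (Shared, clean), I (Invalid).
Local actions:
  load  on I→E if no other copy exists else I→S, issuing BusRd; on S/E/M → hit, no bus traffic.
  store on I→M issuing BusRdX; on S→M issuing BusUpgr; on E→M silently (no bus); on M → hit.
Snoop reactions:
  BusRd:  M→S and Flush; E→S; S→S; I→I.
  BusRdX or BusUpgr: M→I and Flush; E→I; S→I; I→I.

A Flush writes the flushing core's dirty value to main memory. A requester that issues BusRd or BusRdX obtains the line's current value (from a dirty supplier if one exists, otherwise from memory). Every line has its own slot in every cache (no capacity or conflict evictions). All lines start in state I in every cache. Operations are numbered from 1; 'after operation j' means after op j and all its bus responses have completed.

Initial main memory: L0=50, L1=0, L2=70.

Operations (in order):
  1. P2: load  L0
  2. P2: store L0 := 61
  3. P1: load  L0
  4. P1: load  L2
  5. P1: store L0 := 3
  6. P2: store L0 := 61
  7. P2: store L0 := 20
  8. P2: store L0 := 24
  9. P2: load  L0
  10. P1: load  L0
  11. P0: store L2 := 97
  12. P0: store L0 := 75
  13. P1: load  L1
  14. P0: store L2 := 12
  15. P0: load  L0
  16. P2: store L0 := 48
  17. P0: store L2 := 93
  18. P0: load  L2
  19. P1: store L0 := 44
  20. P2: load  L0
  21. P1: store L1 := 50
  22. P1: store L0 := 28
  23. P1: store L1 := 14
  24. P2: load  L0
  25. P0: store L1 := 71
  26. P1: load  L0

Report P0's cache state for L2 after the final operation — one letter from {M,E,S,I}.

step 1: P2: load  L0  ⟶  IIE  (L0)  txn=BusRd  M[L0]=50
step 2: P2: store L0 := 61  ⟶  IIM  (L0)  txn=∅  M[L0]=50
step 3: P1: load  L0  ⟶  ISS  (L0)  txn=BusRd+Flush  M[L0]=61
step 4: P1: load  L2  ⟶  IEI  (L2)  txn=BusRd  M[L2]=70
step 5: P1: store L0 := 3  ⟶  IMI  (L0)  txn=BusUpgr  M[L0]=61
step 6: P2: store L0 := 61  ⟶  IIM  (L0)  txn=BusRdX+Flush  M[L0]=3
step 7: P2: store L0 := 20  ⟶  IIM  (L0)  txn=∅  M[L0]=3
step 8: P2: store L0 := 24  ⟶  IIM  (L0)  txn=∅  M[L0]=3
step 9: P2: load  L0  ⟶  IIM  (L0)  txn=∅  M[L0]=3
step 10: P1: load  L0  ⟶  ISS  (L0)  txn=BusRd+Flush  M[L0]=24
step 11: P0: store L2 := 97  ⟶  MII  (L2)  txn=BusRdX  M[L2]=70
step 12: P0: store L0 := 75  ⟶  MII  (L0)  txn=BusRdX  M[L0]=24
step 13: P1: load  L1  ⟶  IEI  (L1)  txn=BusRd  M[L1]=0
step 14: P0: store L2 := 12  ⟶  MII  (L2)  txn=∅  M[L2]=70
step 15: P0: load  L0  ⟶  MII  (L0)  txn=∅  M[L0]=24
step 16: P2: store L0 := 48  ⟶  IIM  (L0)  txn=BusRdX+Flush  M[L0]=75
step 17: P0: store L2 := 93  ⟶  MII  (L2)  txn=∅  M[L2]=70
step 18: P0: load  L2  ⟶  MII  (L2)  txn=∅  M[L2]=70
step 19: P1: store L0 := 44  ⟶  IMI  (L0)  txn=BusRdX+Flush  M[L0]=48
step 20: P2: load  L0  ⟶  ISS  (L0)  txn=BusRd+Flush  M[L0]=44
step 21: P1: store L1 := 50  ⟶  IMI  (L1)  txn=∅  M[L1]=0
step 22: P1: store L0 := 28  ⟶  IMI  (L0)  txn=BusUpgr  M[L0]=44
step 23: P1: store L1 := 14  ⟶  IMI  (L1)  txn=∅  M[L1]=0
step 24: P2: load  L0  ⟶  ISS  (L0)  txn=BusRd+Flush  M[L0]=28
step 25: P0: store L1 := 71  ⟶  MII  (L1)  txn=BusRdX+Flush  M[L1]=14
step 26: P1: load  L0  ⟶  ISS  (L0)  txn=∅  M[L0]=28

state = M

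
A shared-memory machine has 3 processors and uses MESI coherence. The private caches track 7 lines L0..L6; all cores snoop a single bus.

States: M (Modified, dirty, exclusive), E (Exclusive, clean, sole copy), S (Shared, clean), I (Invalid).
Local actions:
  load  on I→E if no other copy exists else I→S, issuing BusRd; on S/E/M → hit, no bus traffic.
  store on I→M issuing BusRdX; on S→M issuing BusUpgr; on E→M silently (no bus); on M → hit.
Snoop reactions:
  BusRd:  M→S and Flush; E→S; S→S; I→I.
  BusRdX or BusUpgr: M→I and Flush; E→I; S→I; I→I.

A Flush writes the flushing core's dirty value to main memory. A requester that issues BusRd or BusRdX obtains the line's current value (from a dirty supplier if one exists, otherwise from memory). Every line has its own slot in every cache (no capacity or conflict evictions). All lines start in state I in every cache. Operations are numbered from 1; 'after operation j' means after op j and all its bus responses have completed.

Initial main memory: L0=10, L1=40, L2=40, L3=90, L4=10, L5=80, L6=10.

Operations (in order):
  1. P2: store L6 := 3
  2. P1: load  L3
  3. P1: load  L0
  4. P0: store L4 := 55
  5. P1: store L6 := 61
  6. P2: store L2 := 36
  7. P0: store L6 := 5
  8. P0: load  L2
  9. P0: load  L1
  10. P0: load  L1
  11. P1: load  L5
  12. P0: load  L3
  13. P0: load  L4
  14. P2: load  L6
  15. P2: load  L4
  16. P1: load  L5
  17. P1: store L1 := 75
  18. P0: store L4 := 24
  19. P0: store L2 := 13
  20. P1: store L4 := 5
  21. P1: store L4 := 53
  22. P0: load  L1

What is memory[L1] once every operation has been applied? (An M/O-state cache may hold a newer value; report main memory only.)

memory[L1] = 75

  op1 P2: store L6 := 3 → I/I/M on L6; bus BusRdX; mem=10
  op2 P1: load  L3 → I/E/I on L3; bus BusRd; mem=90
  op3 P1: load  L0 → I/E/I on L0; bus BusRd; mem=10
  op4 P0: store L4 := 55 → M/I/I on L4; bus BusRdX; mem=10
  op5 P1: store L6 := 61 → I/M/I on L6; bus BusRdX Flush; mem=3
  op6 P2: store L2 := 36 → I/I/M on L2; bus BusRdX; mem=40
  op7 P0: store L6 := 5 → M/I/I on L6; bus BusRdX Flush; mem=61
  op8 P0: load  L2 → S/I/S on L2; bus BusRd Flush; mem=36
  op9 P0: load  L1 → E/I/I on L1; bus BusRd; mem=40
  op10 P0: load  L1 → E/I/I on L1; bus (none); mem=40
  op11 P1: load  L5 → I/E/I on L5; bus BusRd; mem=80
  op12 P0: load  L3 → S/S/I on L3; bus BusRd; mem=90
  op13 P0: load  L4 → M/I/I on L4; bus (none); mem=10
  op14 P2: load  L6 → S/I/S on L6; bus BusRd Flush; mem=5
  op15 P2: load  L4 → S/I/S on L4; bus BusRd Flush; mem=55
  op16 P1: load  L5 → I/E/I on L5; bus (none); mem=80
  op17 P1: store L1 := 75 → I/M/I on L1; bus BusRdX; mem=40
  op18 P0: store L4 := 24 → M/I/I on L4; bus BusUpgr; mem=55
  op19 P0: store L2 := 13 → M/I/I on L2; bus BusUpgr; mem=36
  op20 P1: store L4 := 5 → I/M/I on L4; bus BusRdX Flush; mem=24
  op21 P1: store L4 := 53 → I/M/I on L4; bus (none); mem=24
  op22 P0: load  L1 → S/S/I on L1; bus BusRd Flush; mem=75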